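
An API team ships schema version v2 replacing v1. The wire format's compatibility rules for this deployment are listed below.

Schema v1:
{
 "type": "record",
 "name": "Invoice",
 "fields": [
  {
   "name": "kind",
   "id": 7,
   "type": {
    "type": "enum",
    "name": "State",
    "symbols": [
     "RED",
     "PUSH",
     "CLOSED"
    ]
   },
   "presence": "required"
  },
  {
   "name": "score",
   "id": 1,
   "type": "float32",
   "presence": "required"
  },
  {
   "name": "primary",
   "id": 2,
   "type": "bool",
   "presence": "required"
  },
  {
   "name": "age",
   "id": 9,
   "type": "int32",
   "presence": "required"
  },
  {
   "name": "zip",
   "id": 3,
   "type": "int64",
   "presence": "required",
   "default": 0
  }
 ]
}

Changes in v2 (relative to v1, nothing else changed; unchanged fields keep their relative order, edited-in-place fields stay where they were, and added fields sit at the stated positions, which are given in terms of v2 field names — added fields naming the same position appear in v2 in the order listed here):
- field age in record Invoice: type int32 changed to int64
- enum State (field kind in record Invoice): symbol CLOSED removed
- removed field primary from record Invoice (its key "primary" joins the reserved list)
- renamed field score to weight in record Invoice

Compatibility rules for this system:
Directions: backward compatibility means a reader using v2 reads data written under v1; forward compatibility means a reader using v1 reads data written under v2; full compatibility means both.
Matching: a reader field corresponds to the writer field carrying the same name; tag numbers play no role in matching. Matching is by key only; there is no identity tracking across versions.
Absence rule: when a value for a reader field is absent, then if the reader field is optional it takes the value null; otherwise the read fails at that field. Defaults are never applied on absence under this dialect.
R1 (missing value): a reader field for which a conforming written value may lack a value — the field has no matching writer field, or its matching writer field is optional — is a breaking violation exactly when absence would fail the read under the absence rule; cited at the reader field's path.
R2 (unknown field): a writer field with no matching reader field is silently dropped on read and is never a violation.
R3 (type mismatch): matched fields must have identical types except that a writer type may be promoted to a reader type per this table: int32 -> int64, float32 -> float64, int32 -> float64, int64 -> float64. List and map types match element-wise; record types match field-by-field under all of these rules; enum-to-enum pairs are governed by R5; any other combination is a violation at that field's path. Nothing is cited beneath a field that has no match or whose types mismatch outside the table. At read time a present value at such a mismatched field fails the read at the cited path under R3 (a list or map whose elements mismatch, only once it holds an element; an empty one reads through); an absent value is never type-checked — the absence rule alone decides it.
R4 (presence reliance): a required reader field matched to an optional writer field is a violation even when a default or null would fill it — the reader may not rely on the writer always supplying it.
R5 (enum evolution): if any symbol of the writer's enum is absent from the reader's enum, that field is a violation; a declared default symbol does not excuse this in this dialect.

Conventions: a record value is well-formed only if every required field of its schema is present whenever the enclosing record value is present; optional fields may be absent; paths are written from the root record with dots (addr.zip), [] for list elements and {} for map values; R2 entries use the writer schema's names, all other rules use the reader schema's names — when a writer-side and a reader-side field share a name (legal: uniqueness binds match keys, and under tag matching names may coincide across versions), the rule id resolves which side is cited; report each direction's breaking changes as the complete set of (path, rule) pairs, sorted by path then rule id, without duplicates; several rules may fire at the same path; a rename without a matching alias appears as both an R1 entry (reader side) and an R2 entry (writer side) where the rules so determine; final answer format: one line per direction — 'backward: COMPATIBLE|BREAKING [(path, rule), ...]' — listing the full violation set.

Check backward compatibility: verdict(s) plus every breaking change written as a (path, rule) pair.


the writer's type comes first in each Invoice pair
checking backward for Invoice: reader v2 against writer v1:
  kind <- kind (State -> State, writer required)
  no writer field matches reader weight
  age <- age (int32 -> int64, writer required)
  zip <- zip (int64 -> int64, writer required)
  writer field score has no reader counterpart
  writer field primary has no reader counterpart
  violation R5 at kind
  violation R1 at weight
  => backward: BREAKING (2)
remaining Invoice differences; none change what is asked:
  field age in record Invoice: type int32 changed to int64 -> its effect on Invoice is confined to the forward direction, not asked
  removed field primary from record Invoice (its key "primary" joins the reserved list) -> its effect on Invoice is confined to the forward direction, not asked

backward: BREAKING [(kind, R5), (weight, R1)]


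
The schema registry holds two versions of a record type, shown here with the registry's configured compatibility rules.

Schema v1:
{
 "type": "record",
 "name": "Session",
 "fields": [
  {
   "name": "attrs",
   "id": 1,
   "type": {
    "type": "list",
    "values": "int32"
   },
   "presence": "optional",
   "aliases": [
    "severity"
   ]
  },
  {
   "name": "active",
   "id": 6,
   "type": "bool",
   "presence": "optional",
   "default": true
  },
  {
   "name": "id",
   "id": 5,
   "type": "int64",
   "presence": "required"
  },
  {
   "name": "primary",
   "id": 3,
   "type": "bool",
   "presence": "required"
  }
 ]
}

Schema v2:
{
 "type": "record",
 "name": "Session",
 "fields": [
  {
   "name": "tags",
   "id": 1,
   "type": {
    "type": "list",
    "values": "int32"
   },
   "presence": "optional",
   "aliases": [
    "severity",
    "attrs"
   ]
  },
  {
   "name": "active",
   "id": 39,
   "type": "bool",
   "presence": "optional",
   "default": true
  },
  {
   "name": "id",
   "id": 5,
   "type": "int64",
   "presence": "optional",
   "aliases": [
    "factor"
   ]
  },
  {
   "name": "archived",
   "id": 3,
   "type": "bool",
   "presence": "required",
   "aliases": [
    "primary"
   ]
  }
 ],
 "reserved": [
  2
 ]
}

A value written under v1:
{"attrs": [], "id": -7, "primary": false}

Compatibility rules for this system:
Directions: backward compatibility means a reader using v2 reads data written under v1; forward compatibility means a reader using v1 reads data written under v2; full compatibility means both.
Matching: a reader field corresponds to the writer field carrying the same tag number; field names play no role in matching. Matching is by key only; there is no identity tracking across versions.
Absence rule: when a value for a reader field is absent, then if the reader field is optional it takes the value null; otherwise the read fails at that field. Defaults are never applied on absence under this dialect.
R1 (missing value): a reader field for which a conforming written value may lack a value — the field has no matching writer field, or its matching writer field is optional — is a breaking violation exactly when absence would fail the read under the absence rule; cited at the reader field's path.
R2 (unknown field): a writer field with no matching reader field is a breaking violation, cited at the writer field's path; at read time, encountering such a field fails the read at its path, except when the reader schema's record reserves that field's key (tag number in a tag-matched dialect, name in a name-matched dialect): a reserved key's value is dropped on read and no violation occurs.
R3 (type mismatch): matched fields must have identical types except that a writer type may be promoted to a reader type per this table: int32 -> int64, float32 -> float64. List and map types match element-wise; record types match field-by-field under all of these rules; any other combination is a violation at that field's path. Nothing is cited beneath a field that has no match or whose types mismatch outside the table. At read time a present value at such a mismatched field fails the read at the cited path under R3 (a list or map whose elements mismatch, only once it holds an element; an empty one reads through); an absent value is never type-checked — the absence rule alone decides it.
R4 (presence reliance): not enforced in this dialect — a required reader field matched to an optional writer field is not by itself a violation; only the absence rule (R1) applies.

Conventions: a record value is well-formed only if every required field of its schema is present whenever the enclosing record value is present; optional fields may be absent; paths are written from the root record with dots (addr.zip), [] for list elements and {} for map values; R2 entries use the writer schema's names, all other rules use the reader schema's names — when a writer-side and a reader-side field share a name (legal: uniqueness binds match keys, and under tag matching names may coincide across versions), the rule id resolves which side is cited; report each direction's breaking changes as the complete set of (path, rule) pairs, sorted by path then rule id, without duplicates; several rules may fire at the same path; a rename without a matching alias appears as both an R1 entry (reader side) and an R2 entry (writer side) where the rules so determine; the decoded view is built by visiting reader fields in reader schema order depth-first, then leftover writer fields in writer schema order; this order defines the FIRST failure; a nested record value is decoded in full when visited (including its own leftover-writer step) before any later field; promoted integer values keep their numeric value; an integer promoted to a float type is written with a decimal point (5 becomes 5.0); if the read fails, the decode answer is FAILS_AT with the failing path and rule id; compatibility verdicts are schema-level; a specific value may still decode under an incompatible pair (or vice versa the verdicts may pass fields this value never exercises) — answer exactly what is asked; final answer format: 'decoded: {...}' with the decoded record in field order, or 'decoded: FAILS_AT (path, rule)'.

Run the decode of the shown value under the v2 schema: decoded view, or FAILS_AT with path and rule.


each type pair in Session: writer, then reader
migrating the Session value to v2:
  tags := [] (from writer attrs)
  active := null (missing; optional => null)
  id := -7
  archived := false (from writer primary)
  => decoded: {"tags": [], "active": null, "id": -7, "archived": false}
the other Session changes do not affect what is asked:
  field id in record Session: required changed to optional -> schema-level compatibility only; this Session value's decode is unchanged
  field active in record Session: tag 6 changed to 39 -> schema-level compatibility only; this Session value's decode is unchanged

decoded: {"tags": [], "active": null, "id": -7, "archived": false}


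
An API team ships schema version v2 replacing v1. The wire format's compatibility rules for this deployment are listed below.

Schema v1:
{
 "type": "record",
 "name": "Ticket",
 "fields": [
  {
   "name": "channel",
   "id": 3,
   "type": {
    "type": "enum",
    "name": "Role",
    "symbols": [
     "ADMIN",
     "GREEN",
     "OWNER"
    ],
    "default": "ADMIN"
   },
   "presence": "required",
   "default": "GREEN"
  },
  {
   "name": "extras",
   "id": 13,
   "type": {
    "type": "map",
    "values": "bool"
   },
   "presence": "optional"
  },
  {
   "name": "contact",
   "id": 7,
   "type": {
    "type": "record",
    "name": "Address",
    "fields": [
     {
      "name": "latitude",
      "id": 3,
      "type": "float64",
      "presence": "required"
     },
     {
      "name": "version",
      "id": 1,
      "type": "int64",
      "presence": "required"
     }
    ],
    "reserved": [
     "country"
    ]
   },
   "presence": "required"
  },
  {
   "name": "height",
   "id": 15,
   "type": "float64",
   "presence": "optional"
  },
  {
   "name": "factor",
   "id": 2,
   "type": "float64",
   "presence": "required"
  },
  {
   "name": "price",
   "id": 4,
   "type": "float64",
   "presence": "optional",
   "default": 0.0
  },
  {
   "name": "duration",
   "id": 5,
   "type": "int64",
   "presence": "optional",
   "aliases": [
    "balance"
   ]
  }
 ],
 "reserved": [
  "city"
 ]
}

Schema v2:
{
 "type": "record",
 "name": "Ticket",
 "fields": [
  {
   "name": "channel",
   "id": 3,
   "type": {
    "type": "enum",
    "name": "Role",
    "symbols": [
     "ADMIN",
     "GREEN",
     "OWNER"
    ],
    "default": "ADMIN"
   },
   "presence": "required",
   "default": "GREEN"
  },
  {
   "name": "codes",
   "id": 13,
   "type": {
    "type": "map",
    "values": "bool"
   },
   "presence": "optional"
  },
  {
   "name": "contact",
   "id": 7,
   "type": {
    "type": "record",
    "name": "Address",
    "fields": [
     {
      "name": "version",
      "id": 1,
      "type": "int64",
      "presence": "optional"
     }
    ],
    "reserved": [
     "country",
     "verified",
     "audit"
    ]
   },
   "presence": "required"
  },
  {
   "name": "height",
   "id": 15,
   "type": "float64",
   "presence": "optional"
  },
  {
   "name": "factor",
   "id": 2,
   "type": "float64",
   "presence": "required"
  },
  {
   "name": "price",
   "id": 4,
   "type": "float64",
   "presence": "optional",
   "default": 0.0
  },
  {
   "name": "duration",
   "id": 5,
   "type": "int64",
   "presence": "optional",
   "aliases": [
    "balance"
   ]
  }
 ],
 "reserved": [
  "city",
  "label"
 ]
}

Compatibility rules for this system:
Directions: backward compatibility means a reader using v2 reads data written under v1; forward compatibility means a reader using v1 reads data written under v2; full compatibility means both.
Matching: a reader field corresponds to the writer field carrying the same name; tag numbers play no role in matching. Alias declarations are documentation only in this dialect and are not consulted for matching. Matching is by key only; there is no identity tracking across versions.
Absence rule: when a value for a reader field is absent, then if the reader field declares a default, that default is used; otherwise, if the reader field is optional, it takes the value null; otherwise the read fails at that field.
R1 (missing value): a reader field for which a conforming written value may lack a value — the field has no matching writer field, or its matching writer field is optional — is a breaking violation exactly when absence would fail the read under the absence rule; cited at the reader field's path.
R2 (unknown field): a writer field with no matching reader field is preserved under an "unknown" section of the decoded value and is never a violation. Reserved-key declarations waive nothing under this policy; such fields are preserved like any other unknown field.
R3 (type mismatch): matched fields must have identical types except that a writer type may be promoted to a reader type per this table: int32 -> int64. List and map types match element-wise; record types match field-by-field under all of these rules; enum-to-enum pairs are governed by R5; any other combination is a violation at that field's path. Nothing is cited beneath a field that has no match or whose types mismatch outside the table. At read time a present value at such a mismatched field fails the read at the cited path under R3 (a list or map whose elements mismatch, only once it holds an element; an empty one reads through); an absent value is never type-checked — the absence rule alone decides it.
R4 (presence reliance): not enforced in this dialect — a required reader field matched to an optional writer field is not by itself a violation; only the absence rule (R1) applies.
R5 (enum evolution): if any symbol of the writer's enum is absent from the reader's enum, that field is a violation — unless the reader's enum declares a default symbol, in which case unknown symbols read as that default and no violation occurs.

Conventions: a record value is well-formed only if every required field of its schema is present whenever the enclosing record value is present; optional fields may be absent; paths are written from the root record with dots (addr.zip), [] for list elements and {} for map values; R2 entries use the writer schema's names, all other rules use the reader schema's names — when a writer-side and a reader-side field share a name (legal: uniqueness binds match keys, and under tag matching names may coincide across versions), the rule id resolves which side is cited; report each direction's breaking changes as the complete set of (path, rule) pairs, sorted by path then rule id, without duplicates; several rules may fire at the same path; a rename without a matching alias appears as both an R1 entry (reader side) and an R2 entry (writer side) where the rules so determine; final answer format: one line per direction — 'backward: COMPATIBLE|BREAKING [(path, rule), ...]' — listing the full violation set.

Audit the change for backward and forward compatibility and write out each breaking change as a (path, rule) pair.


backward: COMPATIBLE []; forward: BREAKING [(contact.latitude, R1), (contact.version, R1)]

each type pair in Ticket: writer, then reader
backward for Ticket (reader v2, writer v1):
  writer required, Role -> Role: reader channel maps from writer channel
  codes: no writer match
  writer required, Address -> Address: reader contact maps from writer contact
  writer optional, float64 -> float64: reader height maps from writer height
  writer required, float64 -> float64: reader factor maps from writer factor
  writer optional, float64 -> float64: reader price maps from writer price
  writer optional, int64 -> int64: reader duration maps from writer duration
  writer extras: unknown to reader
  writer required, int64 -> int64: reader contact.version maps from writer contact.version
  writer contact.latitude: unknown to reader
  => backward: COMPATIBLE
forward for Ticket (reader v1, writer v2):
  writer required, Role -> Role: reader channel maps from writer channel
  extras: no writer match
  writer required, Address -> Address: reader contact maps from writer contact
  writer optional, float64 -> float64: reader height maps from writer height
  writer required, float64 -> float64: reader factor maps from writer factor
  writer optional, float64 -> float64: reader price maps from writer price
  writer optional, int64 -> int64: reader duration maps from writer duration
  writer codes: unknown to reader
  contact.latitude: no writer match
  writer optional, int64 -> int64: reader contact.version maps from writer contact.version
  breaking: (contact.latitude, R1)
  breaking: (contact.version, R1)
  => forward verdict for Ticket: BREAKING, 2 violation(s)


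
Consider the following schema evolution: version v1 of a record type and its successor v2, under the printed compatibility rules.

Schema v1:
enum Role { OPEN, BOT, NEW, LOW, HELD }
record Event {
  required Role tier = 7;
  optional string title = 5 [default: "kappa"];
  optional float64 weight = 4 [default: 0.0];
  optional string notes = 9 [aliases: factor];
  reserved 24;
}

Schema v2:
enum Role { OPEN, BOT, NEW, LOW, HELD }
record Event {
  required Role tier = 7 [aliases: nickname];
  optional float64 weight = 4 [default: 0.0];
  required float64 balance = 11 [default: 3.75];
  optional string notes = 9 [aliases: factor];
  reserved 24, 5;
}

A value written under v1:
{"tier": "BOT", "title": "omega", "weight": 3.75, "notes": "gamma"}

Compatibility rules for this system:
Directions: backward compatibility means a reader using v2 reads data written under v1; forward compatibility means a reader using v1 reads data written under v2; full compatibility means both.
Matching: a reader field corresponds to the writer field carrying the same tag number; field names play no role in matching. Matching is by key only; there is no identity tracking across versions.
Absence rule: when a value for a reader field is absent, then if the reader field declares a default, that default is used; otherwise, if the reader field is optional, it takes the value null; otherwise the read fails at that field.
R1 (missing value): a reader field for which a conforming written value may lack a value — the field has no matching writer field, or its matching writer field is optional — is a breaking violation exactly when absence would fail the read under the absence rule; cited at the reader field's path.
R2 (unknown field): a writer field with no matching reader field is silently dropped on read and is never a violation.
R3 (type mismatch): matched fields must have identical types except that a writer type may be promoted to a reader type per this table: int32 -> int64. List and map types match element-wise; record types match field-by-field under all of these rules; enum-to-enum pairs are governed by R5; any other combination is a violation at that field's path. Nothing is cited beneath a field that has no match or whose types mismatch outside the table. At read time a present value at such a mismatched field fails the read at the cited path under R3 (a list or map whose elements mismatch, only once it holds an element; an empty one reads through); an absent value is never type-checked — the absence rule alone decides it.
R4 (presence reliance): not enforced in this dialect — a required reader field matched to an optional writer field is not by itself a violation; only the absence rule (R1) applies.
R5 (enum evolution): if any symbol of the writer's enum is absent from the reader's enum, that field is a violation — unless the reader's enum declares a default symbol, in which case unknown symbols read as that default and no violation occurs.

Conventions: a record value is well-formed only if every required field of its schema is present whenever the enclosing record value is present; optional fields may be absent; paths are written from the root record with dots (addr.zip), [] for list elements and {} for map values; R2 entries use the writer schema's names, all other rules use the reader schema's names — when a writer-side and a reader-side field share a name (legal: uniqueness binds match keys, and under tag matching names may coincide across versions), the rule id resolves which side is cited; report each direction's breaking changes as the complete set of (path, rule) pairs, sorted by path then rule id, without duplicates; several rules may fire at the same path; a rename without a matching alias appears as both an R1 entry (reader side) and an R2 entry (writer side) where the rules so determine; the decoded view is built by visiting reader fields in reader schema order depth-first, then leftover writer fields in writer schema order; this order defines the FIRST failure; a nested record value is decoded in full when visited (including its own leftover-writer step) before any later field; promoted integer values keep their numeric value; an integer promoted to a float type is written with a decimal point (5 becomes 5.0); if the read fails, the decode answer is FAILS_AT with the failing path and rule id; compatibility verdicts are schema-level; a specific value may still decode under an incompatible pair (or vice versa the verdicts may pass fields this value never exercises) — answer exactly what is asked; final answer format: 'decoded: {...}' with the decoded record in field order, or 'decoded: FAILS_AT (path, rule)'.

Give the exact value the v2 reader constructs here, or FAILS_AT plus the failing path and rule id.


decoded: {"tier": "BOT", "weight": 3.75, "balance": 3.75, "notes": "gamma"}

arrows below run writer -> reader for Event
decode walk for Event under reader schema v2:
  tier := "BOT"
  weight := 3.75
  balance := 3.75 (absent -> default)
  notes := "gamma"
  writer title: unknown -> dropped
  => decoded: {"tier": "BOT", "weight": 3.75, "balance": 3.75, "notes": "gamma"}


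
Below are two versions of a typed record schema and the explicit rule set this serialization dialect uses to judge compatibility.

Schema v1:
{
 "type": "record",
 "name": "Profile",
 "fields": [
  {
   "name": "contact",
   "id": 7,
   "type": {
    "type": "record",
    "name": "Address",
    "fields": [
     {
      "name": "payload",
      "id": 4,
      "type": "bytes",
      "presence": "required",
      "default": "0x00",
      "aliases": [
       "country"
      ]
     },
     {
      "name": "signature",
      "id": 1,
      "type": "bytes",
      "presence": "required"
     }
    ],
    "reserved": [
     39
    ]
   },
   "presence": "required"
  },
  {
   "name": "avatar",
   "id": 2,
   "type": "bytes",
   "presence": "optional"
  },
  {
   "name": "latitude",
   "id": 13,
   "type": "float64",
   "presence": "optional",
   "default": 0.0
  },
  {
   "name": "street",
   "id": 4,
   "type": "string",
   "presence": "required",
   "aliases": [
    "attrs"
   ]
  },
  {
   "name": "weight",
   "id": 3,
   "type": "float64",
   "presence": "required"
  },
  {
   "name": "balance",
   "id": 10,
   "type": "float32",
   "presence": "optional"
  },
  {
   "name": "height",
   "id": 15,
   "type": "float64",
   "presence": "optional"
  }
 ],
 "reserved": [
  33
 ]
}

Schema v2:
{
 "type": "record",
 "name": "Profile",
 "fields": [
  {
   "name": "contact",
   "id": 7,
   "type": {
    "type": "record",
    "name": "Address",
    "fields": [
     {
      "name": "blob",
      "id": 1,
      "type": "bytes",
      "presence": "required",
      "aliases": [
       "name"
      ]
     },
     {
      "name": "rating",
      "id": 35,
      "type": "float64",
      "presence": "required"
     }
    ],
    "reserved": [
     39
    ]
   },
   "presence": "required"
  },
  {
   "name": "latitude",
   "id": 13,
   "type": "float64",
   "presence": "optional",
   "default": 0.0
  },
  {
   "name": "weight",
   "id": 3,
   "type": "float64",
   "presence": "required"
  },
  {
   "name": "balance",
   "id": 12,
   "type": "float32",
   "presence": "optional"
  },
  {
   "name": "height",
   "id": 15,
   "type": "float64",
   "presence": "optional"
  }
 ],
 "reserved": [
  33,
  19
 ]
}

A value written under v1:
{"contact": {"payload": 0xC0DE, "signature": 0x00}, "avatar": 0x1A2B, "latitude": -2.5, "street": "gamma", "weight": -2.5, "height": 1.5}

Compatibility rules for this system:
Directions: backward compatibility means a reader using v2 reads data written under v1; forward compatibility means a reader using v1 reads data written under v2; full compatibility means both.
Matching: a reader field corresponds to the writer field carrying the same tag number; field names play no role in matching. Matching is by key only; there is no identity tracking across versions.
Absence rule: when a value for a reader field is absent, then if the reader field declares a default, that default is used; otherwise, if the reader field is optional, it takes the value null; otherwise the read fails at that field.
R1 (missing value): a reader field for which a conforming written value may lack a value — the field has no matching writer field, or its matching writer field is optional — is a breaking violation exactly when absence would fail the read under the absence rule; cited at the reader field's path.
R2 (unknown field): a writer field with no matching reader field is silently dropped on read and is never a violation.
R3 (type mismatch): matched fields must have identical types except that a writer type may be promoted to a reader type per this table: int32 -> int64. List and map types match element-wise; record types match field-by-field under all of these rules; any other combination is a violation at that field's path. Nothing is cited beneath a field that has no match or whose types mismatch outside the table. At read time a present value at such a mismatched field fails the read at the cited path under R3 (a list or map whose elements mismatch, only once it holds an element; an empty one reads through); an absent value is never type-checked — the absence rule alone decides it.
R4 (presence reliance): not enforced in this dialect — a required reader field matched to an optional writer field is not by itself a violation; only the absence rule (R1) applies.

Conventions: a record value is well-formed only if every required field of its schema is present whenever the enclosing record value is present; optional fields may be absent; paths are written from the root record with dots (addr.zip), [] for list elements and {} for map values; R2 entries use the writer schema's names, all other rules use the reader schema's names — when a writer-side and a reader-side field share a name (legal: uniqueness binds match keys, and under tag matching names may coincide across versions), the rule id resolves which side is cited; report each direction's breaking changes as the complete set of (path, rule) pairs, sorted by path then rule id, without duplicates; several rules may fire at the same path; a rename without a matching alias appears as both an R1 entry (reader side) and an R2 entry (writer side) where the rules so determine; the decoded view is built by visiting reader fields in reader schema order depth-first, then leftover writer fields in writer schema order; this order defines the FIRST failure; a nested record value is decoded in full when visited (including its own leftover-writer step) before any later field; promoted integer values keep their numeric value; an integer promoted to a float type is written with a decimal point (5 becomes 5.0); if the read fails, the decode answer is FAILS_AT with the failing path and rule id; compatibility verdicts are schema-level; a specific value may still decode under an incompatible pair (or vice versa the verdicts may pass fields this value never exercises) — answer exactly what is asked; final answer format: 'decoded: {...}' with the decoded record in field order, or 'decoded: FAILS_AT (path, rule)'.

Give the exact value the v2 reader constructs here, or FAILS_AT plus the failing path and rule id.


arrows below run writer -> reader for Profile
decode walk for Profile under reader schema v2:
  contact.blob := 0x00 (from writer signature)
  read fails at contact.rating under R1 (no fill)
  => FAILS_AT (contact.rating, R1)
the rest of the Profile diff is inert for this question:
  renamed field signature to blob in record Address -> inert under this dialect — no rule fires on Profile and the result does not move
  removed field payload from record Address -> inert under this dialect — no rule fires on Profile and the result does not move
  removed field street from record Profile -> changes Profile's schema-level verdicts only — the decode of this value is the same
  removed field avatar from record Profile -> inert under this dialect — no rule fires on Profile and the result does not move
  field balance in record Profile: tag 10 changed to 12 -> inert under this dialect — no rule fires on Profile and the result does not move

decoded: FAILS_AT (contact.rating, R1)


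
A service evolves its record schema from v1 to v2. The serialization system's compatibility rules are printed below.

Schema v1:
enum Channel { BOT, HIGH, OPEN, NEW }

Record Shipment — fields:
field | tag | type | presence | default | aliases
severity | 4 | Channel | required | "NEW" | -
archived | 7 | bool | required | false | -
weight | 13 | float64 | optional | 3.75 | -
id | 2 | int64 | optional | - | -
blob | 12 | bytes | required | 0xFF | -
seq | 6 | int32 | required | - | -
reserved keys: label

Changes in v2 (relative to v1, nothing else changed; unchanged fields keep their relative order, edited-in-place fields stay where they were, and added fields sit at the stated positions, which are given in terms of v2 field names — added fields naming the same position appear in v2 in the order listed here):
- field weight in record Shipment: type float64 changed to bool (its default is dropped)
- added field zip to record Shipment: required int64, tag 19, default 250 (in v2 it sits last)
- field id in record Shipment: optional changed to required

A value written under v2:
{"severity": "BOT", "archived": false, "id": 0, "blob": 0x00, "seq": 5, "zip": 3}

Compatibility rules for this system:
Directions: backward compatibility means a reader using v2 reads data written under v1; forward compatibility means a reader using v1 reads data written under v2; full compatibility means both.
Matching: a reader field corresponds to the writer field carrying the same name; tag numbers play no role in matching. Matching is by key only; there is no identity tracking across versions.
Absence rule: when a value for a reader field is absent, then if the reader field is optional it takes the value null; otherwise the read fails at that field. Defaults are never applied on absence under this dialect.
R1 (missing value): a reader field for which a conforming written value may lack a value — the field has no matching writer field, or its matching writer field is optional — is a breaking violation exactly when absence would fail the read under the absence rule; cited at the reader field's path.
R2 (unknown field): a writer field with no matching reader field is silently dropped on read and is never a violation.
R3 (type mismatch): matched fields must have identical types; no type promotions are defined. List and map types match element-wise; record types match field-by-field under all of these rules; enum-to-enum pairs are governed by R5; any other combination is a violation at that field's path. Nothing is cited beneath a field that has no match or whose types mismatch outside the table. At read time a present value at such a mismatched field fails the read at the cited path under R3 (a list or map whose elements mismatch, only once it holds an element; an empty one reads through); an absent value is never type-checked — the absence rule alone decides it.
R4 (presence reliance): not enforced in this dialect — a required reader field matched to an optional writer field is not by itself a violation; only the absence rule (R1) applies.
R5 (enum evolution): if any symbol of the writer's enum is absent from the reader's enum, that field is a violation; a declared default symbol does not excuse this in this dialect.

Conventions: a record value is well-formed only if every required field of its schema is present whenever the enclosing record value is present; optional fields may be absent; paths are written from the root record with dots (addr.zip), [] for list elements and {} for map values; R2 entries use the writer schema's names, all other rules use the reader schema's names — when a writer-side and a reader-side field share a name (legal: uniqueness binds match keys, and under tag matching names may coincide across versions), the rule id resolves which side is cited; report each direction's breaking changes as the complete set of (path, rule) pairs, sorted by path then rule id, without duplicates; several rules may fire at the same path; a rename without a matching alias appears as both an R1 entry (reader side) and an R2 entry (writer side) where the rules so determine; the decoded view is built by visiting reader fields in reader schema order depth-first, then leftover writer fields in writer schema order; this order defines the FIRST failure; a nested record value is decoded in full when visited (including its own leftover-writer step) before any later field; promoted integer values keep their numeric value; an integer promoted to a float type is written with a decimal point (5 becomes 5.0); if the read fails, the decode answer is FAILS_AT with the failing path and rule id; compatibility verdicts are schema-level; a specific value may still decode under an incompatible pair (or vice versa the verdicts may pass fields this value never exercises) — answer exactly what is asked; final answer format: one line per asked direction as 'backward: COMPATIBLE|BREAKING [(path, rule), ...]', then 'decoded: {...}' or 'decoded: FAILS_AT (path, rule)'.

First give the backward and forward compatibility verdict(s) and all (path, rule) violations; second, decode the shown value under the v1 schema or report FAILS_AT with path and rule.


backward: BREAKING [(id, R1), (weight, R3), (zip, R1)]; forward: BREAKING [(weight, R3)]; decoded: {"severity": "BOT", "archived": false, "weight": null, "id": 0, "blob": 0x00, "seq": 5}

each type pair in Shipment: writer, then reader
checking backward for Shipment: reader v2 against writer v1:
  Channel -> Channel, writer required: severity aligns to severity
  bool -> bool, writer required: archived aligns to archived
  float64 -> bool, writer optional: weight aligns to weight
  int64 -> int64, writer optional: id aligns to id
  bytes -> bytes, writer required: blob aligns to blob
  int32 -> int32, writer required: seq aligns to seq
  zip: no writer-side match
  violation R1 at id
  violation R3 at weight
  violation R1 at zip
  => backward verdict for Shipment: BREAKING, 3 violation(s)
checking forward for Shipment: reader v1 against writer v2:
  Channel -> Channel, writer required: severity aligns to severity
  bool -> bool, writer required: archived aligns to archived
  bool -> float64, writer optional: weight aligns to weight
  int64 -> int64, writer required: id aligns to id
  bytes -> bytes, writer required: blob aligns to blob
  int32 -> int32, writer required: seq aligns to seq
  leftover writer field: zip
  violation R3 at weight
  => forward verdict for Shipment: BREAKING, 1 violation(s)
decode walk for Shipment under reader schema v1:
  severity := "BOT"
  archived := false
  weight := null (not supplied -> null)
  id := 0
  blob := 0x00
  seq := 5
  writer zip: unmatched, discarded
  => decoded: {"severity": "BOT", "archived": false, "weight": null, "id": 0, "blob": 0x00, "seq": 5}


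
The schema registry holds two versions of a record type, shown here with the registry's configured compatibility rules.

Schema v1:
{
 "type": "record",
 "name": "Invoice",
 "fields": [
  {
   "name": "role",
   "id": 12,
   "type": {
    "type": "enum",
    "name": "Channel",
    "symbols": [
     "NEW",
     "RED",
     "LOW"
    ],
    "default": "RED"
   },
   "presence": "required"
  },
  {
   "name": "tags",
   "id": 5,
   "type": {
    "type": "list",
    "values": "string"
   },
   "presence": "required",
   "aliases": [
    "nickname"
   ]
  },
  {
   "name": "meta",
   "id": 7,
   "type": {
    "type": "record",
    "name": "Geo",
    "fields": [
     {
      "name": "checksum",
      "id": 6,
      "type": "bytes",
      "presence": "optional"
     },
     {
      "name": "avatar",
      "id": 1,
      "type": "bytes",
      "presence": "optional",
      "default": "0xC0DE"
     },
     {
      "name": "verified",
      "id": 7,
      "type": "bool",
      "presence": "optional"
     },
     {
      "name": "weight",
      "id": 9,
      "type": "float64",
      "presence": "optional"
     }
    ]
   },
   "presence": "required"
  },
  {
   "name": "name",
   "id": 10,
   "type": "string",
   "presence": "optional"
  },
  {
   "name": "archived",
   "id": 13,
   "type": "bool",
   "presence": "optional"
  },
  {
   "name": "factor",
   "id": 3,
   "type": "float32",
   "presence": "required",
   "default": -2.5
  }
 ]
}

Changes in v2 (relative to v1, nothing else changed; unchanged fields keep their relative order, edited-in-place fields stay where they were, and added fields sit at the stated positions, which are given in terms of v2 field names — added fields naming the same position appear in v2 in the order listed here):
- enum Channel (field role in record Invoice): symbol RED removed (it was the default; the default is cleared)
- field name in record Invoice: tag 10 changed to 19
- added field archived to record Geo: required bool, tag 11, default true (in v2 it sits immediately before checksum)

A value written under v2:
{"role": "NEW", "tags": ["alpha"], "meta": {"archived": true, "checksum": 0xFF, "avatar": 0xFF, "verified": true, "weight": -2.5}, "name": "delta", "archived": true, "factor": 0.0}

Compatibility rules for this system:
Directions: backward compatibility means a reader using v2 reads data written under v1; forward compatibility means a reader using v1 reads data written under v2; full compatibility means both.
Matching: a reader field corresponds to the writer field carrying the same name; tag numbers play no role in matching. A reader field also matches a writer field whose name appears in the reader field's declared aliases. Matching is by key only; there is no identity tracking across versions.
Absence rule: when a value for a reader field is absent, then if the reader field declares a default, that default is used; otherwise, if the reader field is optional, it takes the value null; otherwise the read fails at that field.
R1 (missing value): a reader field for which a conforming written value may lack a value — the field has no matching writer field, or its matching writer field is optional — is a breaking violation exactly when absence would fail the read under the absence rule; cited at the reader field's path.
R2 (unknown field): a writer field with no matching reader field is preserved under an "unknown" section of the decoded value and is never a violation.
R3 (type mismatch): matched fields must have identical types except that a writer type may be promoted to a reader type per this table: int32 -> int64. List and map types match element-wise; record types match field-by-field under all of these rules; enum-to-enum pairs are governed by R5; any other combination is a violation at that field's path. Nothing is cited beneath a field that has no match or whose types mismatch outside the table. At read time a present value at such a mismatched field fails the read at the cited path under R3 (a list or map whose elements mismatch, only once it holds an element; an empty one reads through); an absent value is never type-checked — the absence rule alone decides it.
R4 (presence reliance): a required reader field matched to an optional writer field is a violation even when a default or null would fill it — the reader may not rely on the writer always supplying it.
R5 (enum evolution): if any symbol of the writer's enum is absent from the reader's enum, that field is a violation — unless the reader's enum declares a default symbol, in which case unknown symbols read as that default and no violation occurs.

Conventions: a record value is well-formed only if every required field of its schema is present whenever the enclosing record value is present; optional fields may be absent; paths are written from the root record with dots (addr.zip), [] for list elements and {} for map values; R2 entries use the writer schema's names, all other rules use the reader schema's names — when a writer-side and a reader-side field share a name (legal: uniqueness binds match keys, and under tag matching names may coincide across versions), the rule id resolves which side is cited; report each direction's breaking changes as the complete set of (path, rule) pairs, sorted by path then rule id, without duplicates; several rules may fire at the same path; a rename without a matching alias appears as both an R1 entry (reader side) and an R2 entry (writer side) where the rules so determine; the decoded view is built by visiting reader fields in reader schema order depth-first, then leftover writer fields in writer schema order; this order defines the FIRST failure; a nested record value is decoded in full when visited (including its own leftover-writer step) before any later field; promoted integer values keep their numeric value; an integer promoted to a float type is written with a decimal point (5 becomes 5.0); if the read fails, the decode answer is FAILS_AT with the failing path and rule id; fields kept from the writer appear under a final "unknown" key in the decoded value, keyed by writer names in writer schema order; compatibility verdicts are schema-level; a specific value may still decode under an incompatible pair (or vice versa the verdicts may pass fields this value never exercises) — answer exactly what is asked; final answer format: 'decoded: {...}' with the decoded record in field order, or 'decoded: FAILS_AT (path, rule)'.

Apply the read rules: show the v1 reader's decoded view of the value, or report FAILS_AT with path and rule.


the writer's type comes first in each Invoice pair
decode (reader v1):
  role := "NEW"
  tags := ["alpha"]
  meta.checksum := 0xFF
  meta.avatar := 0xFF
  meta.verified := true
  meta.weight := -2.5
  writer meta.archived: kept under "unknown"
  name := "delta"
  archived := true
  factor := 0.0
  => decoded: {"role": "NEW", "tags": ["alpha"], "meta": {"checksum": 0xFF, "avatar": 0xFF, "verified": true, "weight": -2.5, "unknown": {"archived": true}}, "name": "delta", "archived": true, "factor": 0.0}
the rest of the Invoice diff is inert for this question:
  enum Channel (field role in record Invoice): symbol RED removed (it was the default; the default is cleared) -> matters for Invoice compatibility verdicts, not for this value's decode
  field name in record Invoice: tag 10 changed to 19 -> fires no rule on Invoice under this dialect and leaves the result unchanged

decoded: {"role": "NEW", "tags": ["alpha"], "meta": {"checksum": 0xFF, "avatar": 0xFF, "verified": true, "weight": -2.5, "unknown": {"archived": true}}, "name": "delta", "archived": true, "factor": 0.0}
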